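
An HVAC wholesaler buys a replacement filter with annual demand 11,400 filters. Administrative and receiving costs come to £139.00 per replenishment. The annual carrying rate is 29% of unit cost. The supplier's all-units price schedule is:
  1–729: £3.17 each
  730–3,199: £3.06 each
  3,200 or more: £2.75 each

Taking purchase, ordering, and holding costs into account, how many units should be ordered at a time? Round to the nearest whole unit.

Holding cost per unit per year at price C is H = 0.29·C.
For each price level, check whether its EOQ is feasible; otherwise the best quantity at that price is the breakpoint.
Tier 1 (£3.17): EOQ = 1856.7 exceeds tier's upper bound 729, so this tier is dominated.
EOQ at £3.06 = 1889.8 (feasible in tier 2): TC = 11,400×£3.06 + (11,400/1889.8)×139 + (1889.8/2)×0.29×£3.06 = £36,561.01.
EOQ at £2.75 = 1993.5 < 3200, so use break Q=3200: TC = 11,400×£2.75 + (11,400/3200.0)×139 + (3200.0/2)×0.29×£2.75 = £33,121.19.
Lowest total cost is £33,121.19 at Q = 3200.0.

Q* ≈ 3,200 filters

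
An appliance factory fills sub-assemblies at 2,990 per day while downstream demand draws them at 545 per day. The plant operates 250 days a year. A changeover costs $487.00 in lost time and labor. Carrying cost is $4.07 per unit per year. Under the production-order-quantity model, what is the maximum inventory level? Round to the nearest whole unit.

Annual demand D = 545 × 250 = 136,250.
Production build-up factor (1 − d/p) = 1 − 545/2,990 = 0.8177.
Q* = √(2DS / (H(1 − d/p))) = √(2 × 136,250 × 487 / (4.07 × 0.8177)).
= √(132,707,500 / 3.3281) ≈ 6314.612.
Maximum inventory = Q*(1 − d/p) = 6314.612 × 0.8177 ≈ 5163.621.

I_max ≈ 5,164 sub-assemblies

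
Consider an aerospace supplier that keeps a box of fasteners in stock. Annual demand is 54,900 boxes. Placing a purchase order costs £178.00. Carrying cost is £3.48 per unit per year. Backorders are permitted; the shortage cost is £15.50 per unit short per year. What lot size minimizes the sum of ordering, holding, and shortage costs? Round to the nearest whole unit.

With planned backorders, Q* = √(2DS/H) · √((H+B)/B).
√(2DS/H) = √(2 × 54,900 × 178 / 3.48) = 2369.854.
√((H+B)/B) = √((3.48+15.5)/15.5) = 1.1066.
Q* ≈ 2622.429.

Q* ≈ 2,622 boxes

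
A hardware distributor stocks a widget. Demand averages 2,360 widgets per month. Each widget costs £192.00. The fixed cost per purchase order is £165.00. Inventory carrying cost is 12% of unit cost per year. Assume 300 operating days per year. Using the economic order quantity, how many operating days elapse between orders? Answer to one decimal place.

Annual demand D = 2,360 × 12 = 28,320.
Holding cost H = 0.12 × £192.00 = £23.0400 per unit per year.
The optimal lot size = √(2DS/H) = √(2 × 28,320 × 165 / 23.04) ≈ 636.89.
Cycle time = Q*/D × 300 = 636.89 / 28,320 × 300 ≈ 6.747 days.

T ≈ 6.7 days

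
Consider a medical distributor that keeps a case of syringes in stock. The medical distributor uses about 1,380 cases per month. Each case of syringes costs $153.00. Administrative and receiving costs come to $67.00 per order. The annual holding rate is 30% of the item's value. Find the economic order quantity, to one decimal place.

Q* ≈ 219.9 cases

Annual demand D = 1,380 × 12 = 16,560.
Holding cost H = 0.30 × $153.00 = $45.9000 per unit per year.
EOQ = √(2DS / H) = √(2 × 16,560 × 67 / 45.9).
= √(2,219,040 / 45.9) = √48,345.098 ≈ 219.875.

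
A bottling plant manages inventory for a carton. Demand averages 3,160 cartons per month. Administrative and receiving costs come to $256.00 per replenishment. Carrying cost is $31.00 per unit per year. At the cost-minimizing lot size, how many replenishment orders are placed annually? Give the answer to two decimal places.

N ≈ 47.92 orders per year

Annual demand D = 3,160 × 12 = 37,920.
The optimal lot size = √(2DS/H) = √(2 × 37,920 × 256 / 31) ≈ 791.39.
Orders per year = D / Q* = 37,920 / 791.39 ≈ 47.916.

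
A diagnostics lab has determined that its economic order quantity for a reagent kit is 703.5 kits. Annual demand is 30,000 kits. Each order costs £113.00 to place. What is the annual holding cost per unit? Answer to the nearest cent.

H ≈ £13.70

Invert the EOQ relation Q*² = 2DS/H.
From Q* = √(2DS/H): H = 2DS / Q*² = 2 × 30,000 × 113 / 703.5² = 13.6994.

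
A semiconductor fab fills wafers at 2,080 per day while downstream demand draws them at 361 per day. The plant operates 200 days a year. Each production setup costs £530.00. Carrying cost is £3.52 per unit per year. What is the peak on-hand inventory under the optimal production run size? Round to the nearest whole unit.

I_max ≈ 4,239 wafers

Annual demand D = 361 × 200 = 72,200.
Production build-up factor (1 − d/p) = 1 − 361/2,080 = 0.8264.
Q* = √(2DS / (H(1 − d/p))) = √(2 × 72,200 × 530 / (3.52 × 0.8264)).
= √(76,532,000 / 2.9091) ≈ 5129.133.
Maximum inventory = Q*(1 − d/p) = 5129.133 × 0.8264 ≈ 4238.932.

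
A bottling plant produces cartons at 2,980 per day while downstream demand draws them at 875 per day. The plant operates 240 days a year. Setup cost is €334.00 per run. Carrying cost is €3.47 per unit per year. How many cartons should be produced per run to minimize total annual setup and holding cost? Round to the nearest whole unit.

Annual demand D = 875 × 240 = 210,000.
Production build-up factor (1 − d/p) = 1 − 875/2,980 = 0.7064.
Q* = √(2DS / (H(1 − d/p))) = √(2 × 210,000 × 334 / (3.47 × 0.7064)).
= √(140,280,000 / 2.4511) ≈ 7565.110.

Q* ≈ 7,565 cartons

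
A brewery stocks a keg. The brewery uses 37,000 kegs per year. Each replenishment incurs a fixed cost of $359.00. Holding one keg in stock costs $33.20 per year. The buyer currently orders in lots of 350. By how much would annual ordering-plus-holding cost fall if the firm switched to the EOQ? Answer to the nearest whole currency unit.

EOQ = √(2DS/H) = √(2 × 37,000 × 359 / 33.2) ≈ 894.53.
Cost at Q* = (D/Q*)S + (Q*/2)H = √(2DSH) ≈ $29,698.34.
Cost at Q = 350: (37,000/350)×359 + (350/2)×33.2 = $37,951.43 + $5,810.00 = $43,761.43.
Excess = $43,761.43 − $29,698.34 = $14,063.09.

Extra cost ≈ $14,063 per year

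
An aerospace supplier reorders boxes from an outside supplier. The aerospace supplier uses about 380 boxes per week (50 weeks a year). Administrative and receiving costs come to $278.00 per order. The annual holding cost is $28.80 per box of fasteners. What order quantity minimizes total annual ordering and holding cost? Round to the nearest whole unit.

Annual demand D = 380 × 50 = 19,000.
EOQ = √(2DS / H) = √(2 × 19,000 × 278 / 28.8).
= √(10,564,000 / 28.8) = √366,805.5556 ≈ 605.645.

Q* ≈ 606 boxes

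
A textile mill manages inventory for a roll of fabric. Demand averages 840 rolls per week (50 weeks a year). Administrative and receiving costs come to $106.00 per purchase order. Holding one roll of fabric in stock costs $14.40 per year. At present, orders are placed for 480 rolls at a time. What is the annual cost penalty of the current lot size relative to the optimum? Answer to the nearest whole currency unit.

Annual demand D = 840 × 50 = 42,000.
EOQ = √(2DS/H) = √(2 × 42,000 × 106 / 14.4) ≈ 786.34.
Cost at Q* = (D/Q*)S + (Q*/2)H = √(2DSH) ≈ $11,323.32.
Cost at Q = 480: (42,000/480)×106 + (480/2)×14.4 = $9,275.00 + $3,456.00 = $12,731.00.
Excess = $12,731.00 − $11,323.32 = $1,407.68.

Extra cost ≈ $1,408 per year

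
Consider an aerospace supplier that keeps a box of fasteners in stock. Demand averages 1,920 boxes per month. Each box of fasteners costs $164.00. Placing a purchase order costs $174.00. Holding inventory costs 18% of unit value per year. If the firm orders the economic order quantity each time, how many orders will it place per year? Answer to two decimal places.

N ≈ 44.21 orders per year

Annual demand D = 1,920 × 12 = 23,040.
Holding cost H = 0.18 × $164.00 = $29.5200 per unit per year.
EOQ = √(2DS/H) = √(2 × 23,040 × 174 / 29.52) ≈ 521.16.
Orders per year = D / Q* = 23,040 / 521.16 ≈ 44.209.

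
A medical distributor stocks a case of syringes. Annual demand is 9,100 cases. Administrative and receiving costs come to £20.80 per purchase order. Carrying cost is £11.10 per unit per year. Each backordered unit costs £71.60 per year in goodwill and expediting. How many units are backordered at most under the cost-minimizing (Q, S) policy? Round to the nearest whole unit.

With planned backorders, Q* = √(2DS/H) · √((H+B)/B).
√(2DS/H) = √(2 × 9,100 × 20.8 / 11.1) = 184.674.
√((H+B)/B) = √((11.1+71.6)/71.6) = 1.0747.
Q* ≈ 198.473.
S* = Q* · H/(H+B) = 198.473 × 11.1/82.7 ≈ 26.639.

S* ≈ 27 cases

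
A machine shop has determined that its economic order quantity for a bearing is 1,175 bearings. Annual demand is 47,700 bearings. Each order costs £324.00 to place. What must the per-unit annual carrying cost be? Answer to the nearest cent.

The basic EOQ model gives Q* = √(2DS/H); rearrange for the unknown.
From Q* = √(2DS/H): H = 2DS / Q*² = 2 × 47,700 × 324 / 1,175² = 22.3881.

H ≈ £22.39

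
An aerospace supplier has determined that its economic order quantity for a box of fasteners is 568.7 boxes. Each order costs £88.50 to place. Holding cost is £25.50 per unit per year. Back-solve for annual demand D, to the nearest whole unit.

Invert the EOQ relation Q*² = 2DS/H.
From Q* = √(2DS/H): D = Q*²H / (2S) = 568.7² × 25.5 / (2 × 88.5) = 46594.362.

D ≈ 46,594 boxes per year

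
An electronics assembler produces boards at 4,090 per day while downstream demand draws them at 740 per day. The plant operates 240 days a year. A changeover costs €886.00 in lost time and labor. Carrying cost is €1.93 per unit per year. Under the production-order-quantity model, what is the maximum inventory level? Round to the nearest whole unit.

I_max ≈ 11,557 boards

Annual demand D = 740 × 240 = 177,600.
Production build-up factor (1 − d/p) = 1 − 740/4,090 = 0.8191.
Q* = √(2DS / (H(1 − d/p))) = √(2 × 177,600 × 886 / (1.93 × 0.8191)).
= √(314,707,200 / 1.5808) ≈ 14109.575.
Maximum inventory = Q*(1 − d/p) = 14109.575 × 0.8191 ≈ 11556.742.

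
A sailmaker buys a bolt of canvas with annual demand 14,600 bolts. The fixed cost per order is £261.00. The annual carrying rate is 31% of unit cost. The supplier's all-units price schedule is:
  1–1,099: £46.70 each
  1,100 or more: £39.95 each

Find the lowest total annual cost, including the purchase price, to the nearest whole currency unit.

Holding cost per unit per year at price C is H = 0.31·C.
Candidates are each tier's EOQ (if it falls in that tier) and each price-break quantity.
EOQ at £46.70 = 725.6 (feasible in tier 1): TC = 14,600×£46.70 + (14,600/725.6)×261 + (725.6/2)×0.31×£46.70 = £692,323.91.
EOQ at £39.95 = 784.5 < 1100, so use break Q=1100: TC = 14,600×£39.95 + (14,600/1100.0)×261 + (1100.0/2)×0.31×£39.95 = £593,545.66.
Lowest total cost among the candidates is at Q = 1100.0.

TC* ≈ £593,546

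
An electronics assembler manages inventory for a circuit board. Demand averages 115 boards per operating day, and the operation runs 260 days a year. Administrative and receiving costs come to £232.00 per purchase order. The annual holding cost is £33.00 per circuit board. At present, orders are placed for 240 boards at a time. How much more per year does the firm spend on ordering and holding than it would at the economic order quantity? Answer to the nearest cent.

Extra cost ≈ £11,466.40 per year

Annual demand D = 115 × 260 = 29,900.
EOQ = √(2DS/H) = √(2 × 29,900 × 232 / 33) ≈ 648.39.
Cost at Q* = (D/Q*)S + (Q*/2)H = √(2DSH) ≈ £21,396.93.
Cost at Q = 240: (29,900/240)×232 + (240/2)×33 = £28,903.33 + £3,960.00 = £32,863.33.
Excess = £32,863.33 − £21,396.93 = £11,466.40.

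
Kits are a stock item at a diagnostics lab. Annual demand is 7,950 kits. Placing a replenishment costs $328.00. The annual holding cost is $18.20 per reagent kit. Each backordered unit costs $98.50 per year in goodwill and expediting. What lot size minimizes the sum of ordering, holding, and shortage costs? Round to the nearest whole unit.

With planned backorders, Q* = √(2DS/H) · √((H+B)/B).
√(2DS/H) = √(2 × 7,950 × 328 / 18.2) = 535.303.
√((H+B)/B) = √((18.2+98.5)/98.5) = 1.0885.
Q* ≈ 582.663.

Q* ≈ 583 kits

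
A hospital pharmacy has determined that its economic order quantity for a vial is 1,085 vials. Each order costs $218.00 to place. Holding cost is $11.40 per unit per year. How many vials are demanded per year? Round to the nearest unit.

Invert the EOQ relation Q*² = 2DS/H.
From Q* = √(2DS/H): D = Q*²H / (2S) = 1,085² × 11.4 / (2 × 218) = 30780.654.

D ≈ 30,781 vials per year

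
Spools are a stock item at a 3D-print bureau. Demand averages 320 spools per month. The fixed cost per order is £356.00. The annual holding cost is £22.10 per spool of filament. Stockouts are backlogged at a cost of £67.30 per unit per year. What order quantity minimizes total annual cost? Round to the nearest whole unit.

Q* ≈ 405 spools

Annual demand D = 320 × 12 = 3,840.
With planned backorders, Q* = √(2DS/H) · √((H+B)/B).
√(2DS/H) = √(2 × 3,840 × 356 / 22.1) = 351.730.
√((H+B)/B) = √((22.1+67.3)/67.3) = 1.1526.
Q* ≈ 405.388.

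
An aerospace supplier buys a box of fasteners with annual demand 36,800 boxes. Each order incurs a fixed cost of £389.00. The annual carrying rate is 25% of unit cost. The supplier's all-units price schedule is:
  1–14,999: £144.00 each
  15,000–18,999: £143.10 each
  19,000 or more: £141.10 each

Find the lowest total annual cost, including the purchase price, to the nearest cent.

Holding cost per unit per year at price C is H = 0.25·C.
For each price level, check whether its EOQ is feasible; otherwise the best quantity at that price is the breakpoint.
EOQ at £144.00 = 891.8 (feasible in tier 1): TC = 36,800×£144.00 + (36,800/891.8)×389 + (891.8/2)×0.25×£144.00 = £5,331,304.43.
EOQ at £143.10 = 894.6 < 15000, so use break Q=15000: TC = 36,800×£143.10 + (36,800/15000.0)×389 + (15000.0/2)×0.25×£143.10 = £5,535,346.85.
EOQ at £141.10 = 900.9 < 19000, so use break Q=19000: TC = 36,800×£141.10 + (36,800/19000.0)×389 + (19000.0/2)×0.25×£141.10 = £5,528,345.93.
Lowest total cost among the candidates is at Q = 891.8.

TC* ≈ £5,331,304.43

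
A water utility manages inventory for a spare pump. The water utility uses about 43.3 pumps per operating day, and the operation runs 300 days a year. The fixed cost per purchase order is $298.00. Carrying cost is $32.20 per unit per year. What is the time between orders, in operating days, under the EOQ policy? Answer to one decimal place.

T ≈ 11.3 days

Annual demand D = 43.3 × 300 = 12,990.
EOQ = √(2DS/H) = √(2 × 12,990 × 298 / 32.2) ≈ 490.34.
Cycle time = Q*/D × 300 = 490.34 / 12,990 × 300 ≈ 11.324 days.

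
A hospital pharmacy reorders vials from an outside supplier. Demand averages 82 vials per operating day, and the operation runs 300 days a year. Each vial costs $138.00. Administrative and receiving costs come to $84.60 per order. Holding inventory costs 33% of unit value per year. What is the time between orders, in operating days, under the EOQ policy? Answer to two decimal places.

Annual demand D = 82 × 300 = 24,600.
Holding cost H = 0.33 × $138.00 = $45.5400 per unit per year.
The optimal lot size = √(2DS/H) = √(2 × 24,600 × 84.6 / 45.54) ≈ 302.32.
Cycle time = Q*/D × 300 = 302.32 / 24,600 × 300 ≈ 3.687 days.

T ≈ 3.69 days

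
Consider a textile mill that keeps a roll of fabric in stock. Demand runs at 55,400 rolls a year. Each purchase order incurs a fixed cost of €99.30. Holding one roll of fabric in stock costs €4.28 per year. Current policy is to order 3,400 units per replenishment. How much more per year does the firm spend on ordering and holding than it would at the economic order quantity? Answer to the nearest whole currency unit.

Extra cost ≈ €2,032 per year

EOQ = √(2DS/H) = √(2 × 55,400 × 99.3 / 4.28) ≈ 1603.33.
Cost at Q* = (D/Q*)S + (Q*/2)H = √(2DSH) ≈ €6,862.25.
Cost at Q = 3,400: (55,400/3,400)×99.3 + (3,400/2)×4.28 = €1,618.01 + €7,276.00 = €8,894.01.
Excess = €8,894.01 − €6,862.25 = €2,031.76.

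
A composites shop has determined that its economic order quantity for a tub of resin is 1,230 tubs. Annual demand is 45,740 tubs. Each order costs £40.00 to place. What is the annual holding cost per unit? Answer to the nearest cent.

Squaring Q* = √(2DS/H) gives Q*² = 2DS/H.
From Q* = √(2DS/H): H = 2DS / Q*² = 2 × 45,740 × 40 / 1,230² = 2.4187.

H ≈ £2.42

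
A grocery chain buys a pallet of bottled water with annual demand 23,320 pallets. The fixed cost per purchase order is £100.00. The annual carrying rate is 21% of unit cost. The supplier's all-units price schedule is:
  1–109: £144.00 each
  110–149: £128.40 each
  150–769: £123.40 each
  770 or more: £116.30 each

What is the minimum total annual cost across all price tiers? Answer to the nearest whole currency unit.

Holding cost per unit per year at price C is H = 0.21·C.
Candidates are each tier's EOQ (if it falls in that tier) and each price-break quantity.
Tier 1 (£144.00): EOQ = 392.7 exceeds tier's upper bound 109, so this tier is dominated.
Tier 2 (£128.40): EOQ = 415.9 exceeds tier's upper bound 149, so this tier is dominated.
EOQ at £123.40 = 424.2 (feasible in tier 3): TC = 23,320×£123.40 + (23,320/424.2)×100 + (424.2/2)×0.21×£123.40 = £2,888,681.77.
EOQ at £116.30 = 437.0 < 770, so use break Q=770: TC = 23,320×£116.30 + (23,320/770.0)×100 + (770.0/2)×0.21×£116.30 = £2,724,547.43.
Lowest total cost among the candidates is at Q = 770.0.

TC* ≈ £2,724,547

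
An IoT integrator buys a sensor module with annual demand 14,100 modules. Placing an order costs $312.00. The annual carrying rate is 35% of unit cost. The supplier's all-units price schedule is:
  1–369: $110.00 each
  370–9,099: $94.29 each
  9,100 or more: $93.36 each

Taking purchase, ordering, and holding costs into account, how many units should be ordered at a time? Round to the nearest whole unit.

Q* ≈ 516 modules

Holding cost per unit per year at price C is H = 0.35·C.
For each price level, check whether its EOQ is feasible; otherwise the best quantity at that price is the breakpoint.
Tier 1 ($110.00): EOQ = 478.0 exceeds tier's upper bound 369, so this tier is dominated.
EOQ at $94.29 = 516.3 (feasible in tier 2): TC = 14,100×$94.29 + (14,100/516.3)×312 + (516.3/2)×0.35×$94.29 = $1,346,528.96.
EOQ at $93.36 = 518.9 < 9100, so use break Q=9100: TC = 14,100×$93.36 + (14,100/9100.0)×312 + (9100.0/2)×0.35×$93.36 = $1,465,535.23.
Lowest total cost is $1,346,528.96 at Q = 516.3.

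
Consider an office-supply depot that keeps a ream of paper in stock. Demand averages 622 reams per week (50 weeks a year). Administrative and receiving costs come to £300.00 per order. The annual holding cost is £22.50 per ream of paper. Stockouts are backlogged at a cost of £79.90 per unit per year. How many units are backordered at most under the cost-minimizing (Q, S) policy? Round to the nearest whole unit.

S* ≈ 227 reams

Annual demand D = 622 × 50 = 31,100.
With planned backorders, Q* = √(2DS/H) · √((H+B)/B).
√(2DS/H) = √(2 × 31,100 × 300 / 22.5) = 910.677.
√((H+B)/B) = √((22.5+79.9)/79.9) = 1.1321.
Q* ≈ 1030.958.
S* = Q* · H/(H+B) = 1030.958 × 22.5/102.4 ≈ 226.529.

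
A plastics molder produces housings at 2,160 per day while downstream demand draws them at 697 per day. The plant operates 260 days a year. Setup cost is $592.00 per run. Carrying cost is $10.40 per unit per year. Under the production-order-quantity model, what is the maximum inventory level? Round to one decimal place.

I_max ≈ 3,738.2 housings

Annual demand D = 697 × 260 = 181,220.
Production build-up factor (1 − d/p) = 1 − 697/2,160 = 0.6773.
Q* = √(2DS / (H(1 − d/p))) = √(2 × 181,220 × 592 / (10.4 × 0.6773)).
= √(214,564,480 / 7.0441) ≈ 5519.083.
Maximum inventory = Q*(1 − d/p) = 5519.083 × 0.6773 ≈ 3738.157.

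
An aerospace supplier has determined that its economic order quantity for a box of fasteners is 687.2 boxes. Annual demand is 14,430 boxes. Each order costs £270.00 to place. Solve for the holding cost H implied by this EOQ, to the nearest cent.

Squaring Q* = √(2DS/H) gives Q*² = 2DS/H.
From Q* = √(2DS/H): H = 2DS / Q*² = 2 × 14,430 × 270 / 687.2² = 16.5004.

H ≈ £16.50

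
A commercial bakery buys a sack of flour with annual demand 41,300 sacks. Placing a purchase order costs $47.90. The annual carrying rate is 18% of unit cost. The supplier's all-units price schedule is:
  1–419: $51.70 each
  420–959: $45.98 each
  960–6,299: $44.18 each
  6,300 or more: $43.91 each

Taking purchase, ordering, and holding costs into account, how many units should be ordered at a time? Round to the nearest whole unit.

Holding cost per unit per year at price C is H = 0.18·C.
For each price level, check whether its EOQ is feasible; otherwise the best quantity at that price is the breakpoint.
Tier 1 ($51.70): EOQ = 652.0 exceeds tier's upper bound 419, so this tier is dominated.
EOQ at $45.98 = 691.4 (feasible in tier 2): TC = 41,300×$45.98 + (41,300/691.4)×47.9 + (691.4/2)×0.18×$45.98 = $1,904,696.40.
EOQ at $44.18 = 705.4 < 960, so use break Q=960: TC = 41,300×$44.18 + (41,300/960.0)×47.9 + (960.0/2)×0.18×$44.18 = $1,830,511.85.
EOQ at $43.91 = 707.5 < 6300, so use break Q=6300: TC = 41,300×$43.91 + (41,300/6300.0)×47.9 + (6300.0/2)×0.18×$43.91 = $1,838,693.98.
Lowest total cost is $1,830,511.85 at Q = 960.0.

Q* ≈ 960 sacks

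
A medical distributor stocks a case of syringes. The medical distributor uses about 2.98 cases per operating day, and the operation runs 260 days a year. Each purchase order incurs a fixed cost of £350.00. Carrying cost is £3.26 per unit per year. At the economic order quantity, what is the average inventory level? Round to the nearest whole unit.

Annual demand D = 2.98 × 260 = 774.8.
The optimal lot size = √(2DS/H) = √(2 × 774.8 × 350 / 3.26) ≈ 407.88.
Average inventory = Q*/2 ≈ 407.88 / 2 = 203.941.

Average inventory ≈ 204 cases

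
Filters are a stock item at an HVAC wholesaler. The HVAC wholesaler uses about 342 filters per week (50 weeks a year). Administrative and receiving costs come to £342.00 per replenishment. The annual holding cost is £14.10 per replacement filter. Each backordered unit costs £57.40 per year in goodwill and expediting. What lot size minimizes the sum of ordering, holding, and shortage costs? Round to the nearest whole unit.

Annual demand D = 342 × 50 = 17,100.
With planned backorders, Q* = √(2DS/H) · √((H+B)/B).
√(2DS/H) = √(2 × 17,100 × 342 / 14.1) = 910.786.
√((H+B)/B) = √((14.1+57.4)/57.4) = 1.1161.
Q* ≈ 1016.515.

Q* ≈ 1,017 filters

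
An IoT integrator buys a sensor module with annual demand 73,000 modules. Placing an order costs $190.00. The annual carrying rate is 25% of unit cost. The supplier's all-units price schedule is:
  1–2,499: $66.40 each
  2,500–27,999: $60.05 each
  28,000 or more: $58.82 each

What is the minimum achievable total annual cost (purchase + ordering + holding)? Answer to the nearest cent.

Holding cost per unit per year at price C is H = 0.25·C.
For each price level, check whether its EOQ is feasible; otherwise the best quantity at that price is the breakpoint.
EOQ at $66.40 = 1292.7 (feasible in tier 1): TC = 73,000×$66.40 + (73,000/1292.7)×190 + (1292.7/2)×0.25×$66.40 = $4,868,658.89.
EOQ at $60.05 = 1359.3 < 2500, so use break Q=2500: TC = 73,000×$60.05 + (73,000/2500.0)×190 + (2500.0/2)×0.25×$60.05 = $4,407,963.62.
EOQ at $58.82 = 1373.5 < 28000, so use break Q=28000: TC = 73,000×$58.82 + (73,000/28000.0)×190 + (28000.0/2)×0.25×$58.82 = $4,500,225.36.
Lowest total cost among the candidates is at Q = 2500.0.

TC* ≈ $4,407,963.62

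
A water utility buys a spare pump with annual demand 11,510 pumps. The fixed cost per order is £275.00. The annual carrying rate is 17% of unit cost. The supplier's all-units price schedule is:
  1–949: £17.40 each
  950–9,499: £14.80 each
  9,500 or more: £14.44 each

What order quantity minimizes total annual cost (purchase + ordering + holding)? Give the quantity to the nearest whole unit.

Holding cost per unit per year at price C is H = 0.17·C.
Evaluate total cost at each tier's feasible EOQ or, if the EOQ is below the tier, at the tier's minimum quantity.
Tier 1 (£17.40): EOQ = 1462.9 exceeds tier's upper bound 949, so this tier is dominated.
EOQ at £14.80 = 1586.2 (feasible in tier 2): TC = 11,510×£14.80 + (11,510/1586.2)×275 + (1586.2/2)×0.17×£14.80 = £174,338.93.
EOQ at £14.44 = 1605.9 < 9500, so use break Q=9500: TC = 11,510×£14.44 + (11,510/9500.0)×275 + (9500.0/2)×0.17×£14.44 = £178,197.88.
Lowest total cost is £174,338.93 at Q = 1586.2.

Q* ≈ 1,586 pumps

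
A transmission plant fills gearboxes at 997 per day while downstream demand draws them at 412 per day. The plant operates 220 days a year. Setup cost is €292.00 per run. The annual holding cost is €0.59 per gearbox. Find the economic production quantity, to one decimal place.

Q* ≈ 12,365.5 gearboxes

Annual demand D = 412 × 220 = 90,640.
Production build-up factor (1 − d/p) = 1 − 412/997 = 0.5868.
Q* = √(2DS / (H(1 − d/p))) = √(2 × 90,640 × 292 / (0.59 × 0.5868)).
= √(52,933,760 / 0.3462) ≈ 12365.452.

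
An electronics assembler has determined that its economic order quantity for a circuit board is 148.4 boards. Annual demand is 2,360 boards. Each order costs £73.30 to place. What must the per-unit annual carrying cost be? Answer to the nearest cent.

H ≈ £15.71

Invert the EOQ relation Q*² = 2DS/H.
From Q* = √(2DS/H): H = 2DS / Q*² = 2 × 2,360 × 73.3 / 148.4² = 15.7101.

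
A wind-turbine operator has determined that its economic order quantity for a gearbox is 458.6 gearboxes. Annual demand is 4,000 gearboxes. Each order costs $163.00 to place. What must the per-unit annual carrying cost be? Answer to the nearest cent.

Squaring Q* = √(2DS/H) gives Q*² = 2DS/H.
From Q* = √(2DS/H): H = 2DS / Q*² = 2 × 4,000 × 163 / 458.6² = 6.2003.

H ≈ $6.20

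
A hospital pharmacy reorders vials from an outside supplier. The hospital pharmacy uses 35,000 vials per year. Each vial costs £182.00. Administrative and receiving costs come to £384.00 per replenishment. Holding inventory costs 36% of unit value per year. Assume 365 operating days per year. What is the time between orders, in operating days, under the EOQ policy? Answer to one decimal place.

Holding cost H = 0.36 × £182.00 = £65.5200 per unit per year.
Q* = √(2DS/H) = √(2 × 35,000 × 384 / 65.52) ≈ 640.51.
Cycle time = Q*/D × 365 = 640.51 / 35,000 × 365 ≈ 6.680 days.

T ≈ 6.7 days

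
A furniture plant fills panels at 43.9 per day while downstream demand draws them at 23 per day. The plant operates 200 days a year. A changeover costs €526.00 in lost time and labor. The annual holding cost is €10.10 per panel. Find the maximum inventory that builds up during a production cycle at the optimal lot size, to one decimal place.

Annual demand D = 23 × 200 = 4,600.
Production build-up factor (1 − d/p) = 1 − 23/43.9 = 0.4761.
Q* = √(2DS / (H(1 − d/p))) = √(2 × 4,600 × 526 / (10.1 × 0.4761)).
= √(4,839,200 / 4.8084) ≈ 1003.195.
Maximum inventory = Q*(1 − d/p) = 1003.195 × 0.4761 ≈ 477.603.

I_max ≈ 477.6 panels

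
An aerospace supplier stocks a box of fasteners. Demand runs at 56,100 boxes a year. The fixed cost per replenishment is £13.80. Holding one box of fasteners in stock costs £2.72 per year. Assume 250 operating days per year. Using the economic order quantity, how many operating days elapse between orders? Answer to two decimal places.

T ≈ 3.36 days

The optimal lot size = √(2DS/H) = √(2 × 56,100 × 13.8 / 2.72) ≈ 754.49.
Cycle time = Q*/D × 250 = 754.49 / 56,100 × 250 ≈ 3.362 days.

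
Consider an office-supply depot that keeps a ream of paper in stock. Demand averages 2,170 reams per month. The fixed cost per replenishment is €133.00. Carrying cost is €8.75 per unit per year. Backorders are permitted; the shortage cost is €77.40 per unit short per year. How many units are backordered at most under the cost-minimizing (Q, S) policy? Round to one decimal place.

Annual demand D = 2,170 × 12 = 26,040.
With planned backorders, Q* = √(2DS/H) · √((H+B)/B).
√(2DS/H) = √(2 × 26,040 × 133 / 8.75) = 889.728.
√((H+B)/B) = √((8.75+77.4)/77.4) = 1.0550.
Q* ≈ 938.673.
S* = Q* · H/(H+B) = 938.673 × 8.75/86.15 ≈ 95.338.

S* ≈ 95.3 reams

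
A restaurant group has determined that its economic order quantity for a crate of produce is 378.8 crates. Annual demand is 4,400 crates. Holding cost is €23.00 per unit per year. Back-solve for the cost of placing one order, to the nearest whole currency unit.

The basic EOQ model gives Q* = √(2DS/H); rearrange for the unknown.
From Q* = √(2DS/H): S = Q*²H / (2D) = 378.8² × 23 / (2 × 4,400) = 375.0292.

S ≈ €375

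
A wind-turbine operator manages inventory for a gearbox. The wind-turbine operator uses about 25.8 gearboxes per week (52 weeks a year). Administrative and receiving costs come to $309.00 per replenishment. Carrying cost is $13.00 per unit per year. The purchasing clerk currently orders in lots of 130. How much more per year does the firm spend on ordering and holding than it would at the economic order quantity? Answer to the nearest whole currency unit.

Extra cost ≈ $751 per year

Annual demand D = 25.8 × 52 = 1,341.6.
EOQ = √(2DS/H) = √(2 × 1,341.6 × 309 / 13) ≈ 252.54.
Cost at Q* = (D/Q*)S + (Q*/2)H = √(2DSH) ≈ $3,283.05.
Cost at Q = 130: (1,341.6/130)×309 + (130/2)×13 = $3,188.88 + $845.00 = $4,033.88.
Excess = $4,033.88 − $3,283.05 = $750.83.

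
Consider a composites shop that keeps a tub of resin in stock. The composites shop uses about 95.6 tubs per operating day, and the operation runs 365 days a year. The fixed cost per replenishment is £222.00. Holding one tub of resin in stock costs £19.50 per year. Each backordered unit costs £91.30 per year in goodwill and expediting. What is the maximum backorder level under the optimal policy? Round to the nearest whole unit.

Annual demand D = 95.6 × 365 = 34,894.
With planned backorders, Q* = √(2DS/H) · √((H+B)/B).
√(2DS/H) = √(2 × 34,894 × 222 / 19.5) = 891.353.
√((H+B)/B) = √((19.5+91.3)/91.3) = 1.1016.
Q* ≈ 981.938.
S* = Q* · H/(H+B) = 981.938 × 19.5/110.8 ≈ 172.814.

S* ≈ 173 tubs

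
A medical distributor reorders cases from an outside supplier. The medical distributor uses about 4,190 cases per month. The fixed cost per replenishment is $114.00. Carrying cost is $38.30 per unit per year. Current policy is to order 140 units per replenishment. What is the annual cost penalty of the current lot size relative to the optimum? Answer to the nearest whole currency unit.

Extra cost ≈ $22,669 per year

Annual demand D = 4,190 × 12 = 50,280.
EOQ = √(2DS/H) = √(2 × 50,280 × 114 / 38.3) ≈ 547.10.
Cost at Q* = (D/Q*)S + (Q*/2)H = √(2DSH) ≈ $20,953.88.
Cost at Q = 140: (50,280/140)×114 + (140/2)×38.3 = $40,942.29 + $2,681.00 = $43,623.29.
Excess = $43,623.29 − $20,953.88 = $22,669.41.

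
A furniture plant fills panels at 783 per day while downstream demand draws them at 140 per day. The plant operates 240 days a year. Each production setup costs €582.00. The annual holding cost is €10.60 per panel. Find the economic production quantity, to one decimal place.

Q* ≈ 2,119.7 panels

Annual demand D = 140 × 240 = 33,600.
Production build-up factor (1 − d/p) = 1 − 140/783 = 0.8212.
Q* = √(2DS / (H(1 − d/p))) = √(2 × 33,600 × 582 / (10.6 × 0.8212)).
= √(39,110,400 / 8.7047) ≈ 2119.672.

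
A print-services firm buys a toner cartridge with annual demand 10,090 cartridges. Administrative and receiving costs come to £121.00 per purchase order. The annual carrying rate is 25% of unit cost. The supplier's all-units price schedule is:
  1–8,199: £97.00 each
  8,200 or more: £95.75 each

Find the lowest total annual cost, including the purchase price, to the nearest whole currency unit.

TC* ≈ £986,425

Holding cost per unit per year at price C is H = 0.25·C.
For each price level, check whether its EOQ is feasible; otherwise the best quantity at that price is the breakpoint.
EOQ at £97.00 = 317.3 (feasible in tier 1): TC = 10,090×£97.00 + (10,090/317.3)×121 + (317.3/2)×0.25×£97.00 = £986,425.01.
EOQ at £95.75 = 319.4 < 8200, so use break Q=8200: TC = 10,090×£95.75 + (10,090/8200.0)×121 + (8200.0/2)×0.25×£95.75 = £1,064,410.14.
Lowest total cost among the candidates is at Q = 317.3.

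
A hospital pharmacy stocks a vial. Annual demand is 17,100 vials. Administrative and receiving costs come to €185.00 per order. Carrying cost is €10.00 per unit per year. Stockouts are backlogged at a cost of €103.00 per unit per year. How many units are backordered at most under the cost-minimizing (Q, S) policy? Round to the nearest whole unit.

With planned backorders, Q* = √(2DS/H) · √((H+B)/B).
√(2DS/H) = √(2 × 17,100 × 185 / 10) = 795.424.
√((H+B)/B) = √((10+103)/103) = 1.0474.
Q* ≈ 833.143.
S* = Q* · H/(H+B) = 833.143 × 10/113 ≈ 73.729.

S* ≈ 74 vials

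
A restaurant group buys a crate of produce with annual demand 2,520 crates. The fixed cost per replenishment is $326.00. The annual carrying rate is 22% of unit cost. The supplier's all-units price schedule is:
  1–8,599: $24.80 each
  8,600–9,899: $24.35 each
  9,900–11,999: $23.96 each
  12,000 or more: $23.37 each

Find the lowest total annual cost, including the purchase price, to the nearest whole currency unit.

Holding cost per unit per year at price C is H = 0.22·C.
Evaluate total cost at each tier's feasible EOQ or, if the EOQ is below the tier, at the tier's minimum quantity.
EOQ at $24.80 = 548.8 (feasible in tier 1): TC = 2,520×$24.80 + (2,520/548.8)×326 + (548.8/2)×0.22×$24.80 = $65,490.07.
EOQ at $24.35 = 553.8 < 8600, so use break Q=8600: TC = 2,520×$24.35 + (2,520/8600.0)×326 + (8600.0/2)×0.22×$24.35 = $84,492.63.
EOQ at $23.96 = 558.3 < 9900, so use break Q=9900: TC = 2,520×$23.96 + (2,520/9900.0)×326 + (9900.0/2)×0.22×$23.96 = $86,554.62.
EOQ at $23.37 = 565.3 < 12000, so use break Q=12000: TC = 2,520×$23.37 + (2,520/12000.0)×326 + (12000.0/2)×0.22×$23.37 = $89,809.26.
Lowest total cost among the candidates is at Q = 548.8.

TC* ≈ $65,490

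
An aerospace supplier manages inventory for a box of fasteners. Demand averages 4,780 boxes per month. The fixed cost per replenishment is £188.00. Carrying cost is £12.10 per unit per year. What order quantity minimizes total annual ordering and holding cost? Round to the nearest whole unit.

Annual demand D = 4,780 × 12 = 57,360.
EOQ = √(2DS / H) = √(2 × 57,360 × 188 / 12.1).
= √(21,567,360 / 12.1) = √1,782,426.4463 ≈ 1335.075.

Q* ≈ 1,335 boxes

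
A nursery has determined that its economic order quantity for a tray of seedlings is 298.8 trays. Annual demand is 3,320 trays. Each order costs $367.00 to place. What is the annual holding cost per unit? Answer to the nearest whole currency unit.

Invert the EOQ relation Q*² = 2DS/H.
From Q* = √(2DS/H): H = 2DS / Q*² = 2 × 3,320 × 367 / 298.8² = 27.2944.

H ≈ $27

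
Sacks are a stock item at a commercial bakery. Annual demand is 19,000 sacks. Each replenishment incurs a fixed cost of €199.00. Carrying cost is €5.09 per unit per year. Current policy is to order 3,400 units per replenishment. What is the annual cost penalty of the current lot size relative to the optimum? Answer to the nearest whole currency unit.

Extra cost ≈ €3,561 per year

EOQ = √(2DS/H) = √(2 × 19,000 × 199 / 5.09) ≈ 1218.88.
Cost at Q* = (D/Q*)S + (Q*/2)H = √(2DSH) ≈ €6,204.08.
Cost at Q = 3,400: (19,000/3,400)×199 + (3,400/2)×5.09 = €1,112.06 + €8,653.00 = €9,765.06.
Excess = €9,765.06 − €6,204.08 = €3,560.98.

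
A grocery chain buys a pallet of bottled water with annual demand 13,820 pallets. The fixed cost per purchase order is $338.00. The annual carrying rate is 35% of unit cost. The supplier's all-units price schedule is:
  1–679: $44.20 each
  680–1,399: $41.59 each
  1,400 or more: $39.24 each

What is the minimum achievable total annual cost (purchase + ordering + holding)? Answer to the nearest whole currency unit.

TC* ≈ $555,247

Holding cost per unit per year at price C is H = 0.35·C.
Evaluate total cost at each tier's feasible EOQ or, if the EOQ is below the tier, at the tier's minimum quantity.
Tier 1 ($44.20): EOQ = 777.1 exceeds tier's upper bound 679, so this tier is dominated.
EOQ at $41.59 = 801.1 (feasible in tier 2): TC = 13,820×$41.59 + (13,820/801.1)×338 + (801.1/2)×0.35×$41.59 = $586,435.34.
EOQ at $39.24 = 824.8 < 1400, so use break Q=1400: TC = 13,820×$39.24 + (13,820/1400.0)×338 + (1400.0/2)×0.35×$39.24 = $555,247.14.
Lowest total cost among the candidates is at Q = 1400.0.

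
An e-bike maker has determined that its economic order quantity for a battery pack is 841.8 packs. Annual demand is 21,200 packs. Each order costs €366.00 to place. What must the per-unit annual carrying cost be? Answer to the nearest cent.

H ≈ €21.90

Invert the EOQ relation Q*² = 2DS/H.
From Q* = √(2DS/H): H = 2DS / Q*² = 2 × 21,200 × 366 / 841.8² = 21.8992.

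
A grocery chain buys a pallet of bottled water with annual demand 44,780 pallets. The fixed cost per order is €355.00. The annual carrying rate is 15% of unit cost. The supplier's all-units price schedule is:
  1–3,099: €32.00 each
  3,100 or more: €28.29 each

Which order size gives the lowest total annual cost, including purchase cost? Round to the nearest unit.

Q* ≈ 3,100 pallets

Holding cost per unit per year at price C is H = 0.15·C.
For each price level, check whether its EOQ is feasible; otherwise the best quantity at that price is the breakpoint.
EOQ at €32.00 = 2573.7 (feasible in tier 1): TC = 44,780×€32.00 + (44,780/2573.7)×355 + (2573.7/2)×0.15×€32.00 = €1,445,313.55.
EOQ at €28.29 = 2737.2 < 3100, so use break Q=3100: TC = 44,780×€28.29 + (44,780/3100.0)×355 + (3100.0/2)×0.15×€28.29 = €1,278,531.66.
Lowest total cost is €1,278,531.66 at Q = 3100.0.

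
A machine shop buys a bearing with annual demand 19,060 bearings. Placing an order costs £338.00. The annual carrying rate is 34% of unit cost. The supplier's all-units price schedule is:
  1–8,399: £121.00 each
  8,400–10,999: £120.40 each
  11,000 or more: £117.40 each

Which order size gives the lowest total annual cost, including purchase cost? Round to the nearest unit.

Holding cost per unit per year at price C is H = 0.34·C.
Evaluate total cost at each tier's feasible EOQ or, if the EOQ is below the tier, at the tier's minimum quantity.
EOQ at £121.00 = 559.6 (feasible in tier 1): TC = 19,060×£121.00 + (19,060/559.6)×338 + (559.6/2)×0.34×£121.00 = £2,329,283.27.
EOQ at £120.40 = 561.0 < 8400, so use break Q=8400: TC = 19,060×£120.40 + (19,060/8400.0)×338 + (8400.0/2)×0.34×£120.40 = £2,467,522.14.
EOQ at £117.40 = 568.1 < 11000, so use break Q=11000: TC = 19,060×£117.40 + (19,060/11000.0)×338 + (11000.0/2)×0.34×£117.40 = £2,457,767.66.
Lowest total cost is £2,329,283.27 at Q = 559.6.

Q* ≈ 560 bearings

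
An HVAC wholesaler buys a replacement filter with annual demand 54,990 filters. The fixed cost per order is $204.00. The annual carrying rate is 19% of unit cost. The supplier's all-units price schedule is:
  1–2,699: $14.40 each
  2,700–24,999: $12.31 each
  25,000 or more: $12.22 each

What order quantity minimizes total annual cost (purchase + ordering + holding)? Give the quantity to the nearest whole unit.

Q* ≈ 3,097 filters

Holding cost per unit per year at price C is H = 0.19·C.
For each price level, check whether its EOQ is feasible; otherwise the best quantity at that price is the breakpoint.
Tier 1 ($14.40): EOQ = 2863.6 exceeds tier's upper bound 2699, so this tier is dominated.
EOQ at $12.31 = 3097.2 (feasible in tier 2): TC = 54,990×$12.31 + (54,990/3097.2)×204 + (3097.2/2)×0.19×$12.31 = $684,170.89.
EOQ at $12.22 = 3108.6 < 25000, so use break Q=25000: TC = 54,990×$12.22 + (54,990/25000.0)×204 + (25000.0/2)×0.19×$12.22 = $701,449.02.
Lowest total cost is $684,170.89 at Q = 3097.2.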